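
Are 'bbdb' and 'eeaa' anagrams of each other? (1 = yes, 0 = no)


Sort characters of 'bbdb': 'bbbd'
Sort characters of 'eeaa': 'aaee'
Sorted forms differ -> they are NOT anagrams
Result: 0

0


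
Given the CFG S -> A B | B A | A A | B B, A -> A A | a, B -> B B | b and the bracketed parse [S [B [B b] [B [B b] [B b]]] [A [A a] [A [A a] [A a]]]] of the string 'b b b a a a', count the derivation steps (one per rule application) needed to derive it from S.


Every bracketed nonterminal node [X ...] in the tree is produced by exactly one rule application.
Reading the tree off as a leftmost derivation:
  Step 1: S  =>  B A   (applied S -> B A)
  Step 2: B A  =>  B B A   (applied B -> B B)
  Step 3: B B A  =>  b B A   (applied B -> b)
  Step 4: b B A  =>  b B B A   (applied B -> B B)
  Step 5: b B B A  =>  b b B A   (applied B -> b)
  Step 6: b b B A  =>  b b b A   (applied B -> b)
  Step 7: b b b A  =>  b b b A A   (applied A -> A A)
  Step 8: b b b A A  =>  b b b a A   (applied A -> a)
  Step 9: b b b a A  =>  b b b a A A   (applied A -> A A)
  Step 10: b b b a A A  =>  b b b a a A   (applied A -> a)
  Step 11: b b b a a A  =>  b b b a a a   (applied A -> a)
Final yield: b b b a a a
Total rewrite steps: 11

11


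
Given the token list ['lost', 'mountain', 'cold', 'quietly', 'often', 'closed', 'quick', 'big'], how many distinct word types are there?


Listing all tokens and tracking unique types:
  Token 1: 'lost' -> NEW (unique so far: 1)
  Token 2: 'mountain' -> NEW (unique so far: 2)
  Token 3: 'cold' -> NEW (unique so far: 3)
  Token 4: 'quietly' -> NEW (unique so far: 4)
  Token 5: 'often' -> NEW (unique so far: 5)
  Token 6: 'closed' -> NEW (unique so far: 6)
  Token 7: 'quick' -> NEW (unique so far: 7)
  Token 8: 'big' -> NEW (unique so far: 8)
Unique types: ('big', 'closed', 'cold', 'lost', 'mountain', 'often', 'quick', 'quietly')
Vocabulary size: 8

8


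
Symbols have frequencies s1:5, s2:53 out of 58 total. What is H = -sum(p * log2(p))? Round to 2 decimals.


Computing entropy H = -sum(p_i * log2(p_i)):
  s1: p = 5/58 = 0.0862, -p*log2(p) = 0.3048
  s2: p = 53/58 = 0.9138, -p*log2(p) = 0.1188
H = sum of terms = 0.4236
Rounded to 2 decimals: 0.42

0.42


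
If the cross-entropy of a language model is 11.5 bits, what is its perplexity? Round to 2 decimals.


Perplexity formula: PP = 2^H
H = 11.5
PP = 2^11.5
Decompose: 2^11.5 = 2^11 * 2^0.5 = 2^11 * sqrt(2)
2^11 = 2048, sqrt(2) ~ 1.4142136
PP ~ 2048 * 1.4142136 = 2896.3094528
Rounded to 2 decimals: 2896.31

2896.31


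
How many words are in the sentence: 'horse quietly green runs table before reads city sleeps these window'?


Counting words by splitting on spaces:
  Word 1: 'horse'
  Word 2: 'quietly'
  Word 3: 'green'
  Word 4: 'runs'
  Word 5: 'table'
  Word 6: 'before'
  Word 7: 'reads'
  Word 8: 'city'
  Word 9: 'sleeps'
  Word 10: 'these'
  Word 11: 'window'
Total words: 11

11


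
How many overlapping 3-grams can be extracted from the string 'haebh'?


String 'haebh' has length L = 5.
Number of overlapping n-grams = L - n + 1
Substituting: 5 - 3 + 1 = 3

3


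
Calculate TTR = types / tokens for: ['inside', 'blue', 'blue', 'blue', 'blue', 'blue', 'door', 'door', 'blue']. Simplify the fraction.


Tokens: 9
Unique types: ('blue', 'door', 'inside') = 3
TTR = 3/9
Simplify: divide both by 3 -> 1/3
TTR = 1/3

1/3


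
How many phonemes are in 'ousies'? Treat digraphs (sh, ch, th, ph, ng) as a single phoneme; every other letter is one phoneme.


Parsing 'ousies' greedily, digraphs first:
  'o' -> vowel phoneme (phonemes so far: 1)
  'u' -> vowel phoneme (phonemes so far: 2)
  's' -> consonant phoneme (phonemes so far: 3)
  'i' -> vowel phoneme (phonemes so far: 4)
  'e' -> vowel phoneme (phonemes so far: 5)
  's' -> consonant phoneme (phonemes so far: 6)
Total phonemes: 6

6


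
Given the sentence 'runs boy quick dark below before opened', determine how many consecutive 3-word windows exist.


Word trigrams from [7] words:
  Trigram 1: (runs boy quick)
  Trigram 2: (boy quick dark)
  Trigram 3: (quick dark below)
  Trigram 4: (dark below before)
  Trigram 5: (below before opened)
Total word trigrams: 7 - 2 = 5

5


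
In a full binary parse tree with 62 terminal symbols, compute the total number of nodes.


Leaf nodes (terminals): 62
Internal nodes = n - 1 = 62 - 1 = 61
Total = leaves + internal = 62 + 61 = 123

123


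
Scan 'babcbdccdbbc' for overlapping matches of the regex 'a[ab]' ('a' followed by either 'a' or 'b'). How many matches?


Pattern: a[ab] means 'a' followed by either 'a' or 'b'.
Scanning 'babcbdccdbbc' position-by-position:
  Pos 0: window 'ba' -> no
  Pos 1: window 'ab' -> MATCH
  Pos 2: window 'bc' -> no
  Pos 3: window 'cb' -> no
  Pos 4: window 'bd' -> no
  Pos 5: window 'dc' -> no
  Pos 6: window 'cc' -> no
  Pos 7: window 'cd' -> no
  Pos 8: window 'db' -> no
  Pos 9: window 'bb' -> no
  Pos 10: window 'bc' -> no
  Pos 11: window 'c' -> no
Total matches: 1

1


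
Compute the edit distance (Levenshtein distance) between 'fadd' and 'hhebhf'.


Building DP table for s1='fadd' (len 4) and s2='hhebhf' (len 6):
       h  h  e  b  h  f
    0  1  2  3  4  5  6
  f 1  1  2  3  4  5  5
  a 2  2  2  3  4  5  6
  d 3  3  3  3  4  5  6
  d 4  4  4  4  4  5  6
Edit distance = dp[4][6] = 6

6


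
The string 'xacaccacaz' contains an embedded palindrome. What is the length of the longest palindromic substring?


Scanning 'xacaccacaz' for palindromic substrings.
Substring at positions 1-8: 'acaccaca'.
Check: reverse('acaccaca') = 'acaccaca' -> palindrome confirmed.
Neighbouring characters ('x' / 'z') break symmetry, so it cannot extend further.
No longer palindromic substring exists; longest length = 8

8


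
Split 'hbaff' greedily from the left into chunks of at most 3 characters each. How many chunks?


'hbaff' has 5 characters.
Chunking with max size 3:
  Chunk 1: 'hba' (positions 0-2)
  Chunk 2: 'ff' (positions 3-4)
Total chunks: ceil(5 / 3) = 2

2


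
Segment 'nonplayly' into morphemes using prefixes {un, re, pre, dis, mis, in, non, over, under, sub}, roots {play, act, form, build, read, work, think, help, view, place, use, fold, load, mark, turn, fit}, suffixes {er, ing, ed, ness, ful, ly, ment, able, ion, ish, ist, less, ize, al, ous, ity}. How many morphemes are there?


Segmenting 'nonplayly' against the inventory:
  'non' -> prefix (morpheme 1)
  'play' -> root (morpheme 2)
  'ly' -> suffix (morpheme 3)
Total morphemes: 3

3


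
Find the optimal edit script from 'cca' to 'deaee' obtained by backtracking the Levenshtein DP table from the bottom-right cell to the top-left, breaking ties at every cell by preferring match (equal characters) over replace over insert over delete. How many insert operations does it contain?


Edit distance = 4. Backtracking from cell (3, 5) with preference match > replace > insert > delete,
then listing the resulting alignment 'cca' -> 'deaee' left to right:
  Step 1: replace c->d
  Step 2: replace c->e
  Step 3: keep 'a'
  Step 4: insert 'e' [insertion #1]
  Step 5: insert 'e' [insertion #2]
Total insertions: 2

2


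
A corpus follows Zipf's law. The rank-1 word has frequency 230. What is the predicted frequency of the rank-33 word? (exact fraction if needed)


Zipf's law: freq(rank) = f1 / rank
f1 = 230, rank = 33
freq = 230 / 33
GCD(230, 33) = 1
Simplified: 230/33

230/33


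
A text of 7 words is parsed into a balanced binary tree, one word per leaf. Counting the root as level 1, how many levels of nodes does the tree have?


In a balanced binary tree with n leaves the deepest leaf is ceil(log2(n)) edges below the root,
so counting node levels inclusive of root and leaves gives ceil(log2(n)) + 1 levels.
log2(7) = 2.8074
ceil(2.8074) = 3
levels = 3 + 1 = 4

4


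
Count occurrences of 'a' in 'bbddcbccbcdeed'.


Scanning 'bbddcbccbcdeed' for 'a':
  No matches found.
Total occurrences of 'a': 0

0


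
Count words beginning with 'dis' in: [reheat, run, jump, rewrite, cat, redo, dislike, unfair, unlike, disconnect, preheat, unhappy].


Checking each word for prefix 'dis':
  'reheat' -> no (count: 0)
  'run' -> no (count: 0)
  'jump' -> no (count: 0)
  'rewrite' -> no (count: 0)
  'cat' -> no (count: 0)
  'redo' -> no (count: 0)
  'dislike' -> YES, starts with 'dis' (count: 1)
  'unfair' -> no (count: 1)
  'unlike' -> no (count: 1)
  'disconnect' -> YES, starts with 'dis' (count: 2)
  'preheat' -> no (count: 2)
  'unhappy' -> no (count: 2)
Total with prefix 'dis': 2

2


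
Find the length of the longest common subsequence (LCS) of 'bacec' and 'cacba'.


DP table for LCS of 'bacec' and 'cacba':
       c  a  c  b  a
    0  0  0  0  0  0
  b 0  0  0  0  1  1
  a 0  0  1  1  1  2
  c 0  1  1  2  2  2
  e 0  1  1  2  2  2
  c 0  1  1  2  2  2
LCS: 'ba'
LCS length = 2

2


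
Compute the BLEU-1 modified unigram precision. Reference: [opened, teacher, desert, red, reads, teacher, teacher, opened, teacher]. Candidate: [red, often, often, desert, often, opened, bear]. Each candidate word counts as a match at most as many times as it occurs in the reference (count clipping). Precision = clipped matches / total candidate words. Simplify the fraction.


Reference word counts: {'desert': 1, 'opened': 2, 'reads': 1, 'red': 1, 'teacher': 4}
Checking each candidate word (with clipping):
  'red' -> in reference (ref count 1, used 1/1) -> match (matches: 1)
  'often' -> not in reference -> no match (matches: 1)
  'often' -> not in reference -> no match (matches: 1)
  'desert' -> in reference (ref count 1, used 1/1) -> match (matches: 2)
  'often' -> not in reference -> no match (matches: 2)
  'opened' -> in reference (ref count 2, used 1/2) -> match (matches: 3)
  'bear' -> not in reference -> no match (matches: 3)
Clipped matches: 3, Candidate length: 7
Precision = 3/7

3/7


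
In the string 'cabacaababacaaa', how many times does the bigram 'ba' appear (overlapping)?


Scanning 'cabacaababacaaa' for bigram 'ba':
  Position 0: 'ca' -> no
  Position 1: 'ab' -> no
  Position 2: 'ba' -> MATCH
  Position 3: 'ac' -> no
  Position 4: 'ca' -> no
  Position 5: 'aa' -> no
  Position 6: 'ab' -> no
  Position 7: 'ba' -> MATCH
  Position 8: 'ab' -> no
  Position 9: 'ba' -> MATCH
  Position 10: 'ac' -> no
  Position 11: 'ca' -> no
  Position 12: 'aa' -> no
  Position 13: 'aa' -> no
Total matches: 3

3


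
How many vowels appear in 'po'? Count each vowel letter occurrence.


Scanning each character of 'po':
  Position 1: 'p' -> consonant (running count: 0)
  Position 2: 'o' -> vowel (running count: 1)
Total vowels: 1

1


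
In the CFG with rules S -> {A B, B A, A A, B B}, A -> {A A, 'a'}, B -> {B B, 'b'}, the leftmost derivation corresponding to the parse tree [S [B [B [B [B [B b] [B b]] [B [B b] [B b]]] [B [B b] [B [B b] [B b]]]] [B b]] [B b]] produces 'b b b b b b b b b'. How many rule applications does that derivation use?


Every bracketed nonterminal node [X ...] in the tree is produced by exactly one rule application.
Reading the tree off as a leftmost derivation:
  Step 1: S  =>  B B   (applied S -> B B)
  Step 2: B B  =>  B B B   (applied B -> B B)
  Step 3: B B B  =>  B B B B   (applied B -> B B)
  Step 4: B B B B  =>  B B B B B   (applied B -> B B)
  Step 5: B B B B B  =>  B B B B B B   (applied B -> B B)
  Step 6: B B B B B B  =>  b B B B B B   (applied B -> b)
  Step 7: b B B B B B  =>  b b B B B B   (applied B -> b)
  Step 8: b b B B B B  =>  b b B B B B B   (applied B -> B B)
  Step 9: b b B B B B B  =>  b b b B B B B   (applied B -> b)
  Step 10: b b b B B B B  =>  b b b b B B B   (applied B -> b)
  Step 11: b b b b B B B  =>  b b b b B B B B   (applied B -> B B)
  Step 12: b b b b B B B B  =>  b b b b b B B B   (applied B -> b)
  Step 13: b b b b b B B B  =>  b b b b b B B B B   (applied B -> B B)
  Step 14: b b b b b B B B B  =>  b b b b b b B B B   (applied B -> b)
  Step 15: b b b b b b B B B  =>  b b b b b b b B B   (applied B -> b)
  Step 16: b b b b b b b B B  =>  b b b b b b b b B   (applied B -> b)
  Step 17: b b b b b b b b B  =>  b b b b b b b b b   (applied B -> b)
Final yield: b b b b b b b b b
Total rewrite steps: 17

17


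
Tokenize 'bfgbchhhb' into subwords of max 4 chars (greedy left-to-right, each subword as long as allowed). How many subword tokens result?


'bfgbchhhb' has 9 characters.
Chunking with max size 4:
  Chunk 1: 'bfgb' (positions 0-3)
  Chunk 2: 'chhh' (positions 4-7)
  Chunk 3: 'b' (positions 8-8)
Total chunks: ceil(9 / 4) = 3

3


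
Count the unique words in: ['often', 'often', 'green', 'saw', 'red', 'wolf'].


Listing all tokens and tracking unique types:
  Token 1: 'often' -> NEW (unique so far: 1)
  Token 2: 'often' -> duplicate (unique so far: 1)
  Token 3: 'green' -> NEW (unique so far: 2)
  Token 4: 'saw' -> NEW (unique so far: 3)
  Token 5: 'red' -> NEW (unique so far: 4)
  Token 6: 'wolf' -> NEW (unique so far: 5)
Unique types: ('green', 'often', 'red', 'saw', 'wolf')
Vocabulary size: 5

5


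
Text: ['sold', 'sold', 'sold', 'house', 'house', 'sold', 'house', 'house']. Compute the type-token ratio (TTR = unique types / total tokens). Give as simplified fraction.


Tokens: 8
Unique types: ('house', 'sold') = 2
TTR = 2/8
Simplify: divide both by 2 -> 1/4
TTR = 1/4

1/4


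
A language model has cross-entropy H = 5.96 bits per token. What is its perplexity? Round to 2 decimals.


Perplexity formula: PP = 2^H
H = 5.96
PP = 2^5.96
Decompose: 2^5.96 = 2^5 * 2^0.96
2^5 = 32, 2^0.96 ~ 1.9453099
PP ~ 32 * 1.9453099 = 62.2499168
Rounded to 2 decimals: 62.25

62.25


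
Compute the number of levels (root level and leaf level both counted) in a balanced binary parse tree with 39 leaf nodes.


In a balanced binary tree with n leaves the deepest leaf is ceil(log2(n)) edges below the root,
so counting node levels inclusive of root and leaves gives ceil(log2(n)) + 1 levels.
log2(39) = 5.2854
ceil(5.2854) = 6
levels = 6 + 1 = 7

7


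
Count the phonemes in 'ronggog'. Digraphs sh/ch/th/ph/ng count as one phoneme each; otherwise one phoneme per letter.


Parsing 'ronggog' greedily, digraphs first:
  'r' -> consonant phoneme (phonemes so far: 1)
  'o' -> vowel phoneme (phonemes so far: 2)
  'ng' -> digraph (1 consonant phoneme) (phonemes so far: 3)
  'g' -> consonant phoneme (phonemes so far: 4)
  'o' -> vowel phoneme (phonemes so far: 5)
  'g' -> consonant phoneme (phonemes so far: 6)
Total phonemes: 6

6


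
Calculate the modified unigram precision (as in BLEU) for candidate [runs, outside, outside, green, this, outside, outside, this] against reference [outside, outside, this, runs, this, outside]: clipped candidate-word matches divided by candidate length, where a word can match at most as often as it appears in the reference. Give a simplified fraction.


Reference word counts: {'outside': 3, 'runs': 1, 'this': 2}
Checking each candidate word (with clipping):
  'runs' -> in reference (ref count 1, used 1/1) -> match (matches: 1)
  'outside' -> in reference (ref count 3, used 1/3) -> match (matches: 2)
  'outside' -> in reference (ref count 3, used 2/3) -> match (matches: 3)
  'green' -> not in reference -> no match (matches: 3)
  'this' -> in reference (ref count 2, used 1/2) -> match (matches: 4)
  'outside' -> in reference (ref count 3, used 3/3) -> match (matches: 5)
  'outside' -> ref count 3 already used up (3/3) -> clipped, no match (matches: 5)
  'this' -> in reference (ref count 2, used 2/2) -> match (matches: 6)
Clipped matches: 6, Candidate length: 8
Precision = 6/8 = 3/4

3/4


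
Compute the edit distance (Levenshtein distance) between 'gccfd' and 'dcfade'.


Building DP table for s1='gccfd' (len 5) and s2='dcfade' (len 6):
       d  c  f  a  d  e
    0  1  2  3  4  5  6
  g 1  1  2  3  4  5  6
  c 2  2  1  2  3  4  5
  c 3  3  2  2  3  4  5
  f 4  4  3  2  3  4  5
  d 5  4  4  3  3  3  4
Edit distance = dp[5][6] = 4

4


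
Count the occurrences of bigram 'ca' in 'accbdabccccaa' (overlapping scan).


Scanning 'accbdabccccaa' for bigram 'ca':
  Position 0: 'ac' -> no
  Position 1: 'cc' -> no
  Position 2: 'cb' -> no
  Position 3: 'bd' -> no
  Position 4: 'da' -> no
  Position 5: 'ab' -> no
  Position 6: 'bc' -> no
  Position 7: 'cc' -> no
  Position 8: 'cc' -> no
  Position 9: 'cc' -> no
  Position 10: 'ca' -> MATCH
  Position 11: 'aa' -> no
Total matches: 1

1


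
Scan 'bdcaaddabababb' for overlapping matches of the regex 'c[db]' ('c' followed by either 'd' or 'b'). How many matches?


Pattern: c[db] means 'c' followed by either 'd' or 'b'.
Scanning 'bdcaaddabababb' position-by-position:
  Pos 0: window 'bd' -> no
  Pos 1: window 'dc' -> no
  Pos 2: window 'ca' -> no
  Pos 3: window 'aa' -> no
  Pos 4: window 'ad' -> no
  Pos 5: window 'dd' -> no
  Pos 6: window 'da' -> no
  Pos 7: window 'ab' -> no
  Pos 8: window 'ba' -> no
  Pos 9: window 'ab' -> no
  Pos 10: window 'ba' -> no
  Pos 11: window 'ab' -> no
  Pos 12: window 'bb' -> no
  Pos 13: window 'b' -> no
Total matches: 0

0


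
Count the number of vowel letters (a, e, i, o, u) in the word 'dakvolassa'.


Scanning each character of 'dakvolassa':
  Position 1: 'd' -> consonant (running count: 0)
  Position 2: 'a' -> vowel (running count: 1)
  Position 3: 'k' -> consonant (running count: 1)
  Position 4: 'v' -> consonant (running count: 1)
  Position 5: 'o' -> vowel (running count: 2)
  Position 6: 'l' -> consonant (running count: 2)
  Position 7: 'a' -> vowel (running count: 3)
  Position 8: 's' -> consonant (running count: 3)
  Position 9: 's' -> consonant (running count: 3)
  Position 10: 'a' -> vowel (running count: 4)
Total vowels: 4

4


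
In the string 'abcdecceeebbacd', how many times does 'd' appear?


Scanning 'abcdecceeebbacd' for 'd':
  Position 3: 'd' -> MATCH (count: 1)
  Position 14: 'd' -> MATCH (count: 2)
Total occurrences of 'd': 2

2


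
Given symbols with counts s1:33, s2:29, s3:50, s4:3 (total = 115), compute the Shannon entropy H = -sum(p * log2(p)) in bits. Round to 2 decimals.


Computing entropy H = -sum(p_i * log2(p_i)):
  s1: p = 33/115 = 0.2870, -p*log2(p) = 0.5168
  s2: p = 29/115 = 0.2522, -p*log2(p) = 0.5012
  s3: p = 50/115 = 0.4348, -p*log2(p) = 0.5224
  s4: p = 3/115 = 0.0261, -p*log2(p) = 0.1372
H = sum of terms = 1.6776
Rounded to 2 decimals: 1.68

1.68


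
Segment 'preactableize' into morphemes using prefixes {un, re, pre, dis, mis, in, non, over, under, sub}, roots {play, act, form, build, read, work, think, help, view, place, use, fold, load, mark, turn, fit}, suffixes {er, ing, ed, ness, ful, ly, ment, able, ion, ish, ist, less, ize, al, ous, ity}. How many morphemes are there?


Segmenting 'preactableize' against the inventory:
  'pre' -> prefix (morpheme 1)
  'act' -> root (morpheme 2)
  'able' -> suffix (morpheme 3)
  'ize' -> suffix (morpheme 4)
Total morphemes: 4

4


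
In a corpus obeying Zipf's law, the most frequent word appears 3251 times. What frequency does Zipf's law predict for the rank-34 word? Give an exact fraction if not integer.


Zipf's law: freq(rank) = f1 / rank
f1 = 3251, rank = 34
freq = 3251 / 34
GCD(3251, 34) = 1
Simplified: 3251/34

3251/34


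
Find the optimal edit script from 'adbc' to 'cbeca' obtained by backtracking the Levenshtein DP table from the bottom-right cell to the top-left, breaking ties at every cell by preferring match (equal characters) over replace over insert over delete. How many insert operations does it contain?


Edit distance = 4. Backtracking from cell (4, 5) with preference match > replace > insert > delete,
then listing the resulting alignment 'adbc' -> 'cbeca' left to right:
  Step 1: replace a->c
  Step 2: replace d->b
  Step 3: replace b->e
  Step 4: keep 'c'
  Step 5: insert 'a' [insertion #1]
Total insertions: 1

1


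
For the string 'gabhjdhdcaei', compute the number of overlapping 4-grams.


String 'gabhjdhdcaei' has length L = 12.
Number of overlapping n-grams = L - n + 1
Substituting: 12 - 4 + 1 = 9

9


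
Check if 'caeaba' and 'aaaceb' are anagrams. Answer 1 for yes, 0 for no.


Sort characters of 'caeaba': 'aaabce'
Sort characters of 'aaaceb': 'aaabce'
Sorted forms match -> they ARE anagrams
Result: 1

1


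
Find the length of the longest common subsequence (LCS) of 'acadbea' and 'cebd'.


DP table for LCS of 'acadbea' and 'cebd':
       c  e  b  d
    0  0  0  0  0
  a 0  0  0  0  0
  c 0  1  1  1  1
  a 0  1  1  1  1
  d 0  1  1  1  2
  b 0  1  1  2  2
  e 0  1  2  2  2
  a 0  1  2  2  2
LCS: 'cd'
LCS length = 2

2


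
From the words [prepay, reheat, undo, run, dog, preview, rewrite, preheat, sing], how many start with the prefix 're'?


Checking each word for prefix 're':
  'prepay' -> no (count: 0)
  'reheat' -> YES, starts with 're' (count: 1)
  'undo' -> no (count: 1)
  'run' -> no (count: 1)
  'dog' -> no (count: 1)
  'preview' -> no (count: 1)
  'rewrite' -> YES, starts with 're' (count: 2)
  'preheat' -> no (count: 2)
  'sing' -> no (count: 2)
Total with prefix 're': 2

2


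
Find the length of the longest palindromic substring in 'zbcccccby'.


Scanning 'zbcccccby' for palindromic substrings.
Substring at positions 1-7: 'bcccccb'.
Check: reverse('bcccccb') = 'bcccccb' -> palindrome confirmed.
Neighbouring characters ('z' / 'y') break symmetry, so it cannot extend further.
No longer palindromic substring exists; longest length = 7

7


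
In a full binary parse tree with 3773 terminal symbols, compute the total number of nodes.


Leaf nodes (terminals): 3773
Internal nodes = n - 1 = 3773 - 1 = 3772
Total = leaves + internal = 3773 + 3772 = 7545

7545


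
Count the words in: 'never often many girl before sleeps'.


Counting words by splitting on spaces:
  Word 1: 'never'
  Word 2: 'often'
  Word 3: 'many'
  Word 4: 'girl'
  Word 5: 'before'
  Word 6: 'sleeps'
Total words: 6

6


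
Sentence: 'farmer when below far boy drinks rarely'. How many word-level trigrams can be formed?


Word trigrams from [7] words:
  Trigram 1: (farmer when below)
  Trigram 2: (when below far)
  Trigram 3: (below far boy)
  Trigram 4: (far boy drinks)
  Trigram 5: (boy drinks rarely)
Total word trigrams: 7 - 2 = 5

5


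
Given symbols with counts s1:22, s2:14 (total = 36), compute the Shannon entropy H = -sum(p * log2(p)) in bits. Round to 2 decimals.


Computing entropy H = -sum(p_i * log2(p_i)):
  s1: p = 22/36 = 0.6111, -p*log2(p) = 0.4342
  s2: p = 14/36 = 0.3889, -p*log2(p) = 0.5299
H = sum of terms = 0.9641
Rounded to 2 decimals: 0.96

0.96


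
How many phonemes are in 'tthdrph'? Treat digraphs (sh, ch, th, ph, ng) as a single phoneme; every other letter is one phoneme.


Parsing 'tthdrph' greedily, digraphs first:
  't' -> consonant phoneme (phonemes so far: 1)
  'th' -> digraph (1 consonant phoneme) (phonemes so far: 2)
  'd' -> consonant phoneme (phonemes so far: 3)
  'r' -> consonant phoneme (phonemes so far: 4)
  'ph' -> digraph (1 consonant phoneme) (phonemes so far: 5)
Total phonemes: 5

5


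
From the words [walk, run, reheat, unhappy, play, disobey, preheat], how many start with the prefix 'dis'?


Checking each word for prefix 'dis':
  'walk' -> no (count: 0)
  'run' -> no (count: 0)
  'reheat' -> no (count: 0)
  'unhappy' -> no (count: 0)
  'play' -> no (count: 0)
  'disobey' -> YES, starts with 'dis' (count: 1)
  'preheat' -> no (count: 1)
Total with prefix 'dis': 1

1


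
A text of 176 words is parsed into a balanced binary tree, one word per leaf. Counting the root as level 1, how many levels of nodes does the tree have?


In a balanced binary tree with n leaves the deepest leaf is ceil(log2(n)) edges below the root,
so counting node levels inclusive of root and leaves gives ceil(log2(n)) + 1 levels.
log2(176) = 7.4594
ceil(7.4594) = 8
levels = 8 + 1 = 9

9


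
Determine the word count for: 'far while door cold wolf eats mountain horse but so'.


Counting words by splitting on spaces:
  Word 1: 'far'
  Word 2: 'while'
  Word 3: 'door'
  Word 4: 'cold'
  Word 5: 'wolf'
  Word 6: 'eats'
  Word 7: 'mountain'
  Word 8: 'horse'
  Word 9: 'but'
  Word 10: 'so'
Total words: 10

10


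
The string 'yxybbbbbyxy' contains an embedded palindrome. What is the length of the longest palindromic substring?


Scanning 'yxybbbbbyxy' for palindromic substrings.
Substring at positions 0-10: 'yxybbbbbyxy'.
Check: reverse('yxybbbbbyxy') = 'yxybbbbbyxy' -> palindrome confirmed.
No longer palindromic substring exists; longest length = 11

11


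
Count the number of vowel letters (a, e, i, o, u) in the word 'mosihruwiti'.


Scanning each character of 'mosihruwiti':
  Position 1: 'm' -> consonant (running count: 0)
  Position 2: 'o' -> vowel (running count: 1)
  Position 3: 's' -> consonant (running count: 1)
  Position 4: 'i' -> vowel (running count: 2)
  Position 5: 'h' -> consonant (running count: 2)
  Position 6: 'r' -> consonant (running count: 2)
  Position 7: 'u' -> vowel (running count: 3)
  Position 8: 'w' -> consonant (running count: 3)
  Position 9: 'i' -> vowel (running count: 4)
  Position 10: 't' -> consonant (running count: 4)
  Position 11: 'i' -> vowel (running count: 5)
Total vowels: 5

5


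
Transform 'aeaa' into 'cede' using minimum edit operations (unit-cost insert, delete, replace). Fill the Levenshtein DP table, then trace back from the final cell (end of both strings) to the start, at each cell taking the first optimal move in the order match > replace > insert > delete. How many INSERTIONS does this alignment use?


Edit distance = 3. Backtracking from cell (4, 4) with preference match > replace > insert > delete,
then listing the resulting alignment 'aeaa' -> 'cede' left to right:
  Step 1: replace a->c
  Step 2: keep 'e'
  Step 3: replace a->d
  Step 4: replace a->e
Total insertions: 0

0


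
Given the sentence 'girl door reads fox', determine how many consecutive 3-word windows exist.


Word trigrams from [4] words:
  Trigram 1: (girl door reads)
  Trigram 2: (door reads fox)
Total word trigrams: 4 - 2 = 2

2


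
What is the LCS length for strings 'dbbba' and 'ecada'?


DP table for LCS of 'dbbba' and 'ecada':
       e  c  a  d  a
    0  0  0  0  0  0
  d 0  0  0  0  1  1
  b 0  0  0  0  1  1
  b 0  0  0  0  1  1
  b 0  0  0  0  1  1
  a 0  0  0  1  1  2
LCS: 'da'
LCS length = 2

2


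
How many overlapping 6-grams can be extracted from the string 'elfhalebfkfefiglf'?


String 'elfhalebfkfefiglf' has length L = 17.
Number of overlapping n-grams = L - n + 1
Substituting: 17 - 6 + 1 = 12

12


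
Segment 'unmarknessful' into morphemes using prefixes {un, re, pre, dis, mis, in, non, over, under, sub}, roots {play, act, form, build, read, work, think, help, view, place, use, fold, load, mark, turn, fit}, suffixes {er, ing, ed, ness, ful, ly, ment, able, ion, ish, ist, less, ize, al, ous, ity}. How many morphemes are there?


Segmenting 'unmarknessful' against the inventory:
  'un' -> prefix (morpheme 1)
  'mark' -> root (morpheme 2)
  'ness' -> suffix (morpheme 3)
  'ful' -> suffix (morpheme 4)
Total morphemes: 4

4


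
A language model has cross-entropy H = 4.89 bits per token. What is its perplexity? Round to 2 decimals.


Perplexity formula: PP = 2^H
H = 4.89
PP = 2^4.89
Decompose: 2^4.89 = 2^4 * 2^0.89
2^4 = 16, 2^0.89 ~ 1.8531761
PP ~ 16 * 1.8531761 = 29.6508176
Rounded to 2 decimals: 29.65

29.65


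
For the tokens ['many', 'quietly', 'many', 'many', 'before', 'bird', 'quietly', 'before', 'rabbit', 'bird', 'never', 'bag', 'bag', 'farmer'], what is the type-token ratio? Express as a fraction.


Tokens: 14
Unique types: ('bag', 'before', 'bird', 'farmer', 'many', 'never', 'quietly', 'rabbit') = 8
TTR = 8/14
Simplify: divide both by 2 -> 4/7
TTR = 4/7

4/7


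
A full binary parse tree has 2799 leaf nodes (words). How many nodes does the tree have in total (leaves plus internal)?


Leaf nodes (terminals): 2799
Internal nodes = n - 1 = 2799 - 1 = 2798
Total = leaves + internal = 2799 + 2798 = 5597

5597


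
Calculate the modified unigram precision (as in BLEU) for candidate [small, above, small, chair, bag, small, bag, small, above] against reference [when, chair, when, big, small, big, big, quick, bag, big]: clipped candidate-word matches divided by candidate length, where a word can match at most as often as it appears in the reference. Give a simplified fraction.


Reference word counts: {'bag': 1, 'big': 4, 'chair': 1, 'quick': 1, 'small': 1, 'when': 2}
Checking each candidate word (with clipping):
  'small' -> in reference (ref count 1, used 1/1) -> match (matches: 1)
  'above' -> not in reference -> no match (matches: 1)
  'small' -> ref count 1 already used up (1/1) -> clipped, no match (matches: 1)
  'chair' -> in reference (ref count 1, used 1/1) -> match (matches: 2)
  'bag' -> in reference (ref count 1, used 1/1) -> match (matches: 3)
  'small' -> ref count 1 already used up (1/1) -> clipped, no match (matches: 3)
  'bag' -> ref count 1 already used up (1/1) -> clipped, no match (matches: 3)
  'small' -> ref count 1 already used up (1/1) -> clipped, no match (matches: 3)
  'above' -> not in reference -> no match (matches: 3)
Clipped matches: 3, Candidate length: 9
Precision = 3/9 = 1/3

1/3


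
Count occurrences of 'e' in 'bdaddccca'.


Scanning 'bdaddccca' for 'e':
  No matches found.
Total occurrences of 'e': 0

0


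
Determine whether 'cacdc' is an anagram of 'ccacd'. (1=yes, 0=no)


Sort characters of 'cacdc': 'acccd'
Sort characters of 'ccacd': 'acccd'
Sorted forms match -> they ARE anagrams
Result: 1

1


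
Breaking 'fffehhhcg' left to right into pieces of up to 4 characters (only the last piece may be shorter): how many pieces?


'fffehhhcg' has 9 characters.
Chunking with max size 4:
  Chunk 1: 'fffe' (positions 0-3)
  Chunk 2: 'hhhc' (positions 4-7)
  Chunk 3: 'g' (positions 8-8)
Total chunks: ceil(9 / 4) = 3

3


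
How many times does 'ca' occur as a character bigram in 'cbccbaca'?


Scanning 'cbccbaca' for bigram 'ca':
  Position 0: 'cb' -> no
  Position 1: 'bc' -> no
  Position 2: 'cc' -> no
  Position 3: 'cb' -> no
  Position 4: 'ba' -> no
  Position 5: 'ac' -> no
  Position 6: 'ca' -> MATCH
Total matches: 1

1


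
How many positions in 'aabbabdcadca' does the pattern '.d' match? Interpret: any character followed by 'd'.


Pattern: .d means any character followed by 'd'.
Scanning 'aabbabdcadca' position-by-position:
  Pos 0: window 'aa' -> no
  Pos 1: window 'ab' -> no
  Pos 2: window 'bb' -> no
  Pos 3: window 'ba' -> no
  Pos 4: window 'ab' -> no
  Pos 5: window 'bd' -> MATCH
  Pos 6: window 'dc' -> no
  Pos 7: window 'ca' -> no
  Pos 8: window 'ad' -> MATCH
  Pos 9: window 'dc' -> no
  Pos 10: window 'ca' -> no
  Pos 11: window 'a' -> no
Total matches: 2

2


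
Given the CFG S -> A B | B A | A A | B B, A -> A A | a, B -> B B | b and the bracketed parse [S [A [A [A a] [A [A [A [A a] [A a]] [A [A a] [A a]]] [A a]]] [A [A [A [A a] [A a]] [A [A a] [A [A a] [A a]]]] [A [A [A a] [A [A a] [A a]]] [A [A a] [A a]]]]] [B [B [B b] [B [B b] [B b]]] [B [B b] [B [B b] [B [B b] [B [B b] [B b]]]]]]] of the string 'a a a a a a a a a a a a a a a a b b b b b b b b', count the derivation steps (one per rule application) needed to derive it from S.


Every bracketed nonterminal node [X ...] in the tree is produced by exactly one rule application.
Reading the tree off as a leftmost derivation:
  Step 1: S  =>  A B   (applied S -> A B)
  Step 2: A B  =>  A A B   (applied A -> A A)
  Step 3: A A B  =>  A A A B   (applied A -> A A)
  Step 4: A A A B  =>  a A A B   (applied A -> a)
  Step 5: a A A B  =>  a A A A B   (applied A -> A A)
  Step 6: a A A A B  =>  a A A A A B   (applied A -> A A)
  Step 7: a A A A A B  =>  a A A A A A B   (applied A -> A A)
  Step 8: a A A A A A B  =>  a a A A A A B   (applied A -> a)
  Step 9: a a A A A A B  =>  a a a A A A B   (applied A -> a)
  Step 10: a a a A A A B  =>  a a a A A A A B   (applied A -> A A)
  Step 11: a a a A A A A B  =>  a a a a A A A B   (applied A -> a)
  Step 12: a a a a A A A B  =>  a a a a a A A B   (applied A -> a)
  Step 13: a a a a a A A B  =>  a a a a a a A B   (applied A -> a)
  Step 14: a a a a a a A B  =>  a a a a a a A A B   (applied A -> A A)
  Step 15: a a a a a a A A B  =>  a a a a a a A A A B   (applied A -> A A)
  Step 16: a a a a a a A A A B  =>  a a a a a a A A A A B   (applied A -> A A)
  Step 17: a a a a a a A A A A B  =>  a a a a a a a A A A B   (applied A -> a)
  Step 18: a a a a a a a A A A B  =>  a a a a a a a a A A B   (applied A -> a)
  Step 19: a a a a a a a a A A B  =>  a a a a a a a a A A A B   (applied A -> A A)
  Step 20: a a a a a a a a A A A B  =>  a a a a a a a a a A A B   (applied A -> a)
  Step 21: a a a a a a a a a A A B  =>  a a a a a a a a a A A A B   (applied A -> A A)
  Step 22: a a a a a a a a a A A A B  =>  a a a a a a a a a a A A B   (applied A -> a)
  Step 23: a a a a a a a a a a A A B  =>  a a a a a a a a a a a A B   (applied A -> a)
  Step 24: a a a a a a a a a a a A B  =>  a a a a a a a a a a a A A B   (applied A -> A A)
  Step 25: a a a a a a a a a a a A A B  =>  a a a a a a a a a a a A A A B   (applied A -> A A)
  Step 26: a a a a a a a a a a a A A A B  =>  a a a a a a a a a a a a A A B   (applied A -> a)
  Step 27: a a a a a a a a a a a a A A B  =>  a a a a a a a a a a a a A A A B   (applied A -> A A)
  Step 28: a a a a a a a a a a a a A A A B  =>  a a a a a a a a a a a a a A A B   (applied A -> a)
  Step 29: a a a a a a a a a a a a a A A B  =>  a a a a a a a a a a a a a a A B   (applied A -> a)
  Step 30: a a a a a a a a a a a a a a A B  =>  a a a a a a a a a a a a a a A A B   (applied A -> A A)
  Step 31: a a a a a a a a a a a a a a A A B  =>  a a a a a a a a a a a a a a a A B   (applied A -> a)
  Step 32: a a a a a a a a a a a a a a a A B  =>  a a a a a a a a a a a a a a a a B   (applied A -> a)
  Step 33: a a a a a a a a a a a a a a a a B  =>  a a a a a a a a a a a a a a a a B B   (applied B -> B B)
  Step 34: a a a a a a a a a a a a a a a a B B  =>  a a a a a a a a a a a a a a a a B B B   (applied B -> B B)
  Step 35: a a a a a a a a a a a a a a a a B B B  =>  a a a a a a a a a a a a a a a a b B B   (applied B -> b)
  Step 36: a a a a a a a a a a a a a a a a b B B  =>  a a a a a a a a a a a a a a a a b B B B   (applied B -> B B)
  Step 37: a a a a a a a a a a a a a a a a b B B B  =>  a a a a a a a a a a a a a a a a b b B B   (applied B -> b)
  Step 38: a a a a a a a a a a a a a a a a b b B B  =>  a a a a a a a a a a a a a a a a b b b B   (applied B -> b)
  Step 39: a a a a a a a a a a a a a a a a b b b B  =>  a a a a a a a a a a a a a a a a b b b B B   (applied B -> B B)
  Step 40: a a a a a a a a a a a a a a a a b b b B B  =>  a a a a a a a a a a a a a a a a b b b b B   (applied B -> b)
  Step 41: a a a a a a a a a a a a a a a a b b b b B  =>  a a a a a a a a a a a a a a a a b b b b B B   (applied B -> B B)
  Step 42: a a a a a a a a a a a a a a a a b b b b B B  =>  a a a a a a a a a a a a a a a a b b b b b B   (applied B -> b)
  Step 43: a a a a a a a a a a a a a a a a b b b b b B  =>  a a a a a a a a a a a a a a a a b b b b b B B   (applied B -> B B)
  Step 44: a a a a a a a a a a a a a a a a b b b b b B B  =>  a a a a a a a a a a a a a a a a b b b b b b B   (applied B -> b)
  Step 45: a a a a a a a a a a a a a a a a b b b b b b B  =>  a a a a a a a a a a a a a a a a b b b b b b B B   (applied B -> B B)
  Step 46: a a a a a a a a a a a a a a a a b b b b b b B B  =>  a a a a a a a a a a a a a a a a b b b b b b b B   (applied B -> b)
  Step 47: a a a a a a a a a a a a a a a a b b b b b b b B  =>  a a a a a a a a a a a a a a a a b b b b b b b b   (applied B -> b)
Final yield: a a a a a a a a a a a a a a a a b b b b b b b b
Total rewrite steps: 47

47


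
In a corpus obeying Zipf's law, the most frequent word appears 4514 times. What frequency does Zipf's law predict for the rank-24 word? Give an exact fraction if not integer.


Zipf's law: freq(rank) = f1 / rank
f1 = 4514, rank = 24
freq = 4514 / 24
GCD(4514, 24) = 2
Simplified: 2257/12

2257/12


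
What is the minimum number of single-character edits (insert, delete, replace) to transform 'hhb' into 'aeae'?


Building DP table for s1='hhb' (len 3) and s2='aeae' (len 4):
       a  e  a  e
    0  1  2  3  4
  h 1  1  2  3  4
  h 2  2  2  3  4
  b 3  3  3  3  4
Edit distance = dp[3][4] = 4

4


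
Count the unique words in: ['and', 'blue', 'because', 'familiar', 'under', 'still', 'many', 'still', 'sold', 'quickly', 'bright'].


Listing all tokens and tracking unique types:
  Token 1: 'and' -> NEW (unique so far: 1)
  Token 2: 'blue' -> NEW (unique so far: 2)
  Token 3: 'because' -> NEW (unique so far: 3)
  Token 4: 'familiar' -> NEW (unique so far: 4)
  Token 5: 'under' -> NEW (unique so far: 5)
  Token 6: 'still' -> NEW (unique so far: 6)
  Token 7: 'many' -> NEW (unique so far: 7)
  Token 8: 'still' -> duplicate (unique so far: 7)
  Token 9: 'sold' -> NEW (unique so far: 8)
  Token 10: 'quickly' -> NEW (unique so far: 9)
  Token 11: 'bright' -> NEW (unique so far: 10)
Unique types: ('and', 'because', 'blue', 'bright', 'familiar', 'many', 'quickly', 'sold', 'still', 'under')
Vocabulary size: 10

10


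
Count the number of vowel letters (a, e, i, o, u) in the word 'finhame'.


Scanning each character of 'finhame':
  Position 1: 'f' -> consonant (running count: 0)
  Position 2: 'i' -> vowel (running count: 1)
  Position 3: 'n' -> consonant (running count: 1)
  Position 4: 'h' -> consonant (running count: 1)
  Position 5: 'a' -> vowel (running count: 2)
  Position 6: 'm' -> consonant (running count: 2)
  Position 7: 'e' -> vowel (running count: 3)
Total vowels: 3

3


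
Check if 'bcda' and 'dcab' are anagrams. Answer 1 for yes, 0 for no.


Sort characters of 'bcda': 'abcd'
Sort characters of 'dcab': 'abcd'
Sorted forms match -> they ARE anagrams
Result: 1

1


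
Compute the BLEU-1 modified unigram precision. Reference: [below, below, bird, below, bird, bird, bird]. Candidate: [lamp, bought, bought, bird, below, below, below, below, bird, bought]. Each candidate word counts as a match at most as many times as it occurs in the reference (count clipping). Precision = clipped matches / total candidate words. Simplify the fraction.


Reference word counts: {'below': 3, 'bird': 4}
Checking each candidate word (with clipping):
  'lamp' -> not in reference -> no match (matches: 0)
  'bought' -> not in reference -> no match (matches: 0)
  'bought' -> not in reference -> no match (matches: 0)
  'bird' -> in reference (ref count 4, used 1/4) -> match (matches: 1)
  'below' -> in reference (ref count 3, used 1/3) -> match (matches: 2)
  'below' -> in reference (ref count 3, used 2/3) -> match (matches: 3)
  'below' -> in reference (ref count 3, used 3/3) -> match (matches: 4)
  'below' -> ref count 3 already used up (3/3) -> clipped, no match (matches: 4)
  'bird' -> in reference (ref count 4, used 2/4) -> match (matches: 5)
  'bought' -> not in reference -> no match (matches: 5)
Clipped matches: 5, Candidate length: 10
Precision = 5/10 = 1/2

1/2


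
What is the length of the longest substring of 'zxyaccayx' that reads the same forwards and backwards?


Scanning 'zxyaccayx' for palindromic substrings.
Substring at positions 1-8: 'xyaccayx'.
Check: reverse('xyaccayx') = 'xyaccayx' -> palindrome confirmed.
Neighbouring characters ('z' / '-') break symmetry, so it cannot extend further.
No longer palindromic substring exists; longest length = 8

8


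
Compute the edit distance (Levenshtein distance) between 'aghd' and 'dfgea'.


Building DP table for s1='aghd' (len 4) and s2='dfgea' (len 5):
       d  f  g  e  a
    0  1  2  3  4  5
  a 1  1  2  3  4  4
  g 2  2  2  2  3  4
  h 3  3  3  3  3  4
  d 4  3  4  4  4  4
Edit distance = dp[4][5] = 4

4


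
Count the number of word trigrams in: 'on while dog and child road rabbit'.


Word trigrams from [7] words:
  Trigram 1: (on while dog)
  Trigram 2: (while dog and)
  Trigram 3: (dog and child)
  Trigram 4: (and child road)
  Trigram 5: (child road rabbit)
Total word trigrams: 7 - 2 = 5

5


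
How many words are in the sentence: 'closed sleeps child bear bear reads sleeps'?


Counting words by splitting on spaces:
  Word 1: 'closed'
  Word 2: 'sleeps'
  Word 3: 'child'
  Word 4: 'bear'
  Word 5: 'bear'
  Word 6: 'reads'
  Word 7: 'sleeps'
Total words: 7

7
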